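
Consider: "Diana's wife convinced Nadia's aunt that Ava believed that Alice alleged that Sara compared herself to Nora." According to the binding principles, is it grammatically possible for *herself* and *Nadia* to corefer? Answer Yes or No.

No

*herself* is a reflexive; Principle A requires it to be bound within its binding domain — the clause headed by 'compared'.
— Nadia: possessor inside the object DP of the matrix clause; does not c-command the reflexive — cannot bind it (Principle A).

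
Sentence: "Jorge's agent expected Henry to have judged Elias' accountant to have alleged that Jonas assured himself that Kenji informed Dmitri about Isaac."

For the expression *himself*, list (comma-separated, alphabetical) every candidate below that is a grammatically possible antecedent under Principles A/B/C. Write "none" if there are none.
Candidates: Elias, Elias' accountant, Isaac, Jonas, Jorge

Jonas

*himself* is a reflexive; Principle A requires it to be bound within its binding domain — the clause headed by 'assured'.
— Elias: possessor inside the subject DP of the clause headed by 'alleged'; does not c-command the reflexive — cannot bind it (Principle A).
— Elias' accountant: subject of the clause headed by 'alleged'; c-commands the reflexive but lies outside its binding domain — cannot bind it (Principle A).
— Isaac: second object of the clause headed by 'informed'; does not c-command the reflexive — cannot bind it (Principle A).
— Jonas: subject of the clause headed by 'assured'; c-commands the reflexive within its binding domain — allowed (Principle A).
— Jorge: possessor inside the subject DP of the matrix clause; does not c-command the reflexive — cannot bind it (Principle A).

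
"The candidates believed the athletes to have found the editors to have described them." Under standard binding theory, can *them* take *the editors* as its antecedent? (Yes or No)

No

*them* is a pronoun; Principle B requires it to be free in its binding domain — the clause headed by 'described'.
— the editors: subject of the clause headed by 'described'; c-commands the pronoun within its binding domain — blocked (Principle B).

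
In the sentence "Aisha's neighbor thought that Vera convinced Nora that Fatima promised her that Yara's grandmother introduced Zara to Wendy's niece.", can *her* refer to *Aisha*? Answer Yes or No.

*her* is a pronoun; Principle B requires it to be free in its binding domain — the clause headed by 'promised'.
— Aisha: possessor inside the subject DP of the matrix clause; does not c-command the pronoun — Principle B does not apply; allowed.

Yes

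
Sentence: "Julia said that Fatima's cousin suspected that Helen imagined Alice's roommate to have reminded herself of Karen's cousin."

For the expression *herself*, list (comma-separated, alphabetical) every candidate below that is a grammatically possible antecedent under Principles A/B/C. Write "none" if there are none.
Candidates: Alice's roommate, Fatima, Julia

Alice's roommate

*herself* is a reflexive; Principle A requires it to be bound within its binding domain — the clause headed by 'reminded'.
— Alice's roommate: subject of the clause headed by 'reminded'; c-commands the reflexive within its binding domain — allowed (Principle A).
— Fatima: possessor inside the subject DP of the clause headed by 'suspected'; does not c-command the reflexive — cannot bind it (Principle A).
— Julia: subject of the matrix clause; c-commands the reflexive but lies outside its binding domain — cannot bind it (Principle A).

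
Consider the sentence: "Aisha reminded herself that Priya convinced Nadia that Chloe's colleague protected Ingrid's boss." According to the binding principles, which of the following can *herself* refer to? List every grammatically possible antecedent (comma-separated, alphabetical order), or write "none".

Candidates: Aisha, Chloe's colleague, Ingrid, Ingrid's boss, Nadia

Aisha

*herself* is a reflexive; Principle A requires it to be bound within its binding domain — the matrix clause.
— Aisha: subject of the matrix clause; c-commands the reflexive within its binding domain — allowed (Principle A).
— Chloe's colleague: subject of the clause headed by 'protected'; does not c-command the reflexive — cannot bind it (Principle A).
— Ingrid: possessor inside the object DP of the clause headed by 'protected'; does not c-command the reflexive — cannot bind it (Principle A).
— Ingrid's boss: object of the clause headed by 'protected'; does not c-command the reflexive — cannot bind it (Principle A).
— Nadia: object of the clause headed by 'convinced'; does not c-command the reflexive — cannot bind it (Principle A).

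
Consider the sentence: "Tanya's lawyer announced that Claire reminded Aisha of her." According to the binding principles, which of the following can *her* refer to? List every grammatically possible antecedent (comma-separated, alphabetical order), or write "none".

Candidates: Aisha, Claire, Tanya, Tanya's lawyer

*her* is a pronoun; Principle B requires it to be free in its binding domain — the clause headed by 'reminded'.
— Aisha: object of the clause headed by 'reminded'; c-commands the pronoun within its binding domain — blocked (Principle B).
— Claire: subject of the clause headed by 'reminded'; c-commands the pronoun within its binding domain — blocked (Principle B).
— Tanya: possessor inside the subject DP of the matrix clause; does not c-command the pronoun — Principle B does not apply; allowed.
— Tanya's lawyer: subject of the matrix clause; c-commands the pronoun but lies outside its binding domain — allowed.

Tanya, Tanya's lawyer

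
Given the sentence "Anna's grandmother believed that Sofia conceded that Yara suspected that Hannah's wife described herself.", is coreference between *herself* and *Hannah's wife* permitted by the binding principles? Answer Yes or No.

*herself* is a reflexive; Principle A requires it to be bound within its binding domain — the clause headed by 'described'.
— Hannah's wife: subject of the clause headed by 'described'; c-commands the reflexive within its binding domain — allowed (Principle A).

Yes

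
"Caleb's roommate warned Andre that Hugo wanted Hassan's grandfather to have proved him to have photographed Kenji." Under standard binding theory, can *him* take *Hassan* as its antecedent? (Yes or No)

Yes

*him* is a pronoun; Principle B requires it to be free in its binding domain — the clause headed by 'proved'.
— Hassan: possessor inside the subject DP of the clause headed by 'proved'; does not c-command the pronoun — Principle B does not apply; allowed.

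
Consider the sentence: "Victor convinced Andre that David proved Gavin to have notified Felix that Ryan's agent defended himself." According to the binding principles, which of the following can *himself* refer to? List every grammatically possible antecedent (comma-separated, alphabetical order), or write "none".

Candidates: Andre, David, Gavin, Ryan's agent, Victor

Ryan's agent

*himself* is a reflexive; Principle A requires it to be bound within its binding domain — the clause headed by 'defended'.
— Andre: object of the matrix clause; c-commands the reflexive but lies outside its binding domain — cannot bind it (Principle A).
— David: subject of the clause headed by 'proved'; c-commands the reflexive but lies outside its binding domain — cannot bind it (Principle A).
— Gavin: subject of the clause headed by 'notified'; c-commands the reflexive but lies outside its binding domain — cannot bind it (Principle A).
— Ryan's agent: subject of the clause headed by 'defended'; c-commands the reflexive within its binding domain — allowed (Principle A).
— Victor: subject of the matrix clause; c-commands the reflexive but lies outside its binding domain — cannot bind it (Principle A).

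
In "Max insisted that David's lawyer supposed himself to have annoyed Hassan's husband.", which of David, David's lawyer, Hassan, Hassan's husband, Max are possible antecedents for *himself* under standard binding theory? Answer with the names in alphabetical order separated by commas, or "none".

David's lawyer

*himself* is a reflexive; Principle A requires it to be bound within its binding domain — the clause headed by 'supposed'.
— David: possessor inside the subject DP of the clause headed by 'supposed'; does not c-command the reflexive — cannot bind it (Principle A).
— David's lawyer: subject of the clause headed by 'supposed'; c-commands the reflexive within its binding domain — allowed (Principle A).
— Hassan: possessor inside the object DP of the clause headed by 'annoyed'; does not c-command the reflexive — cannot bind it (Principle A).
— Hassan's husband: object of the clause headed by 'annoyed'; does not c-command the reflexive — cannot bind it (Principle A).
— Max: subject of the matrix clause; c-commands the reflexive but lies outside its binding domain — cannot bind it (Principle A).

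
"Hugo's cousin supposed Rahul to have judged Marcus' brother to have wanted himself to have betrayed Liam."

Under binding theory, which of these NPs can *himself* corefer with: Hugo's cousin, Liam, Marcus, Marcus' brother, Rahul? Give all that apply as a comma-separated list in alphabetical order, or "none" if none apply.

*himself* is a reflexive; Principle A requires it to be bound within its binding domain — the clause headed by 'wanted'.
— Hugo's cousin: subject of the matrix clause; c-commands the reflexive but lies outside its binding domain — cannot bind it (Principle A).
— Liam: object of the clause headed by 'betrayed'; does not c-command the reflexive — cannot bind it (Principle A).
— Marcus: possessor inside the subject DP of the clause headed by 'wanted'; does not c-command the reflexive — cannot bind it (Principle A).
— Marcus' brother: subject of the clause headed by 'wanted'; c-commands the reflexive within its binding domain — allowed (Principle A).
— Rahul: subject of the clause headed by 'judged'; c-commands the reflexive but lies outside its binding domain — cannot bind it (Principle A).

Marcus' brother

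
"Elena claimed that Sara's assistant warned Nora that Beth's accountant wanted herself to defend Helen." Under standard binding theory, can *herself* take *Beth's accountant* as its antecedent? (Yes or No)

Yes

*herself* is a reflexive; Principle A requires it to be bound within its binding domain — the clause headed by 'wanted'.
— Beth's accountant: subject of the clause headed by 'wanted'; c-commands the reflexive within its binding domain — allowed (Principle A).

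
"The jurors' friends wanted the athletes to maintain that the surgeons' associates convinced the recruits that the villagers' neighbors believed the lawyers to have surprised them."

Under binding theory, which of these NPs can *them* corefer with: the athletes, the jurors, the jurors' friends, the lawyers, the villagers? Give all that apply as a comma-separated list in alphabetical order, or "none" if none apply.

*them* is a pronoun; Principle B requires it to be free in its binding domain — the clause headed by 'surprised'.
— the athletes: subject of the clause headed by 'maintain'; c-commands the pronoun but lies outside its binding domain — allowed.
— the jurors: possessor inside the subject DP of the matrix clause; does not c-command the pronoun — Principle B does not apply; allowed.
— the jurors' friends: subject of the matrix clause; c-commands the pronoun but lies outside its binding domain — allowed.
— the lawyers: subject of the clause headed by 'surprised'; c-commands the pronoun within its binding domain — blocked (Principle B).
— the villagers: possessor inside the subject DP of the clause headed by 'believed'; does not c-command the pronoun — Principle B does not apply; allowed.

the athletes, the jurors, the jurors' friends, the villagers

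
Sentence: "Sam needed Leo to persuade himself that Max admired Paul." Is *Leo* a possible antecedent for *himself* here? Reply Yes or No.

Yes

*himself* is a reflexive; Principle A requires it to be bound within its binding domain — the clause headed by 'persuade'.
— Leo: subject of the clause headed by 'persuade'; c-commands the reflexive within its binding domain — allowed (Principle A).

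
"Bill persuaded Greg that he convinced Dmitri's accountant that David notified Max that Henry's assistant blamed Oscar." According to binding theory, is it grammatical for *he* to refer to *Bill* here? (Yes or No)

*Bill* is an R-expression; Principle C requires it to be free (not bound by any c-commanding expression).
— he: subject of the clause headed by 'convinced'; the pronoun does not c-command the R-expression — coreference allowed.

Yes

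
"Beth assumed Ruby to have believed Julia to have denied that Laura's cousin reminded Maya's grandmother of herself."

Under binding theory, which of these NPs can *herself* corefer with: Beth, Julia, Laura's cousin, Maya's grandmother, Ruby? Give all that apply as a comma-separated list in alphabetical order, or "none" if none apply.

Laura's cousin, Maya's grandmother

*herself* is a reflexive; Principle A requires it to be bound within its binding domain — the clause headed by 'reminded'.
— Beth: subject of the matrix clause; c-commands the reflexive but lies outside its binding domain — cannot bind it (Principle A).
— Julia: subject of the clause headed by 'denied'; c-commands the reflexive but lies outside its binding domain — cannot bind it (Principle A).
— Laura's cousin: subject of the clause headed by 'reminded'; c-commands the reflexive within its binding domain — allowed (Principle A).
— Maya's grandmother: object of the clause headed by 'reminded'; c-commands the reflexive within its binding domain — allowed (Principle A).
— Ruby: subject of the clause headed by 'believed'; c-commands the reflexive but lies outside its binding domain — cannot bind it (Principle A).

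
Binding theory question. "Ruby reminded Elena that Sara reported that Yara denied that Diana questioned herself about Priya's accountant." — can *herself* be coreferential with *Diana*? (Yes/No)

Yes

*herself* is a reflexive; Principle A requires it to be bound within its binding domain — the clause headed by 'questioned'.
— Diana: subject of the clause headed by 'questioned'; c-commands the reflexive within its binding domain — allowed (Principle A).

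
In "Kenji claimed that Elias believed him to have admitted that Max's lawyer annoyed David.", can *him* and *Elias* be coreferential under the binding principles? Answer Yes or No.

No

*Elias* is an R-expression; Principle C requires it to be free (not bound by any c-commanding expression).
— him: subject of the clause headed by 'admitted'; the R-expression locally c-commands the pronoun — coreference blocked (Principle B on the pronoun).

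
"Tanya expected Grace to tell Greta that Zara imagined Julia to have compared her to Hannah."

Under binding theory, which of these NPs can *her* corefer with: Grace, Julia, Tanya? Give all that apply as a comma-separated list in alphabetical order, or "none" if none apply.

Grace, Tanya

*her* is a pronoun; Principle B requires it to be free in its binding domain — the clause headed by 'compared'.
— Grace: subject of the clause headed by 'tell'; c-commands the pronoun but lies outside its binding domain — allowed.
— Julia: subject of the clause headed by 'compared'; c-commands the pronoun within its binding domain — blocked (Principle B).
— Tanya: subject of the matrix clause; c-commands the pronoun but lies outside its binding domain — allowed.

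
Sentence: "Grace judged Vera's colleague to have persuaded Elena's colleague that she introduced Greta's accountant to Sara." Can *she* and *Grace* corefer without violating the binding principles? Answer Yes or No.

Yes

*Grace* is an R-expression; Principle C requires it to be free (not bound by any c-commanding expression).
— she: subject of the clause headed by 'introduced'; the pronoun does not c-command the R-expression — coreference allowed.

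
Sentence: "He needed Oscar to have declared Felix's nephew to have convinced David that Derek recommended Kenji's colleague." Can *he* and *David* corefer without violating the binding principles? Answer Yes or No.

No

*David* is an R-expression; Principle C requires it to be free (not bound by any c-commanding expression).
— he: subject of the matrix clause; the pronoun c-commands the R-expression — coreference blocked (Principle C).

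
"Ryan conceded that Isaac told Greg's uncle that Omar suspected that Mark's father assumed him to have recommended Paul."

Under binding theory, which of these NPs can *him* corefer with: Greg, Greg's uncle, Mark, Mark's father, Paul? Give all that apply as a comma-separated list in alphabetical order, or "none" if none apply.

*him* is a pronoun; Principle B requires it to be free in its binding domain — the clause headed by 'assumed'.
— Greg: possessor inside the object DP of the clause headed by 'told'; does not c-command the pronoun — Principle B does not apply; allowed.
— Greg's uncle: object of the clause headed by 'told'; c-commands the pronoun but lies outside its binding domain — allowed.
— Mark: possessor inside the subject DP of the clause headed by 'assumed'; does not c-command the pronoun — Principle B does not apply; allowed.
— Mark's father: subject of the clause headed by 'assumed'; c-commands the pronoun within its binding domain — blocked (Principle B).
— Paul: object of the clause headed by 'recommended'; is c-commanded by the pronoun; coreference would bind this R-expression — blocked (Principle C).

Greg, Greg's uncle, Mark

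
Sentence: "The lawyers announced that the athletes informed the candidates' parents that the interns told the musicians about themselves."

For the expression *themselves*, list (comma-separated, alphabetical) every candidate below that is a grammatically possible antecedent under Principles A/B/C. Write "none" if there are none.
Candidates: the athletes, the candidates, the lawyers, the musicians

*themselves* is a reflexive; Principle A requires it to be bound within its binding domain — the clause headed by 'told'.
— the athletes: subject of the clause headed by 'informed'; c-commands the reflexive but lies outside its binding domain — cannot bind it (Principle A).
— the candidates: possessor inside the object DP of the clause headed by 'informed'; does not c-command the reflexive — cannot bind it (Principle A).
— the lawyers: subject of the matrix clause; c-commands the reflexive but lies outside its binding domain — cannot bind it (Principle A).
— the musicians: object of the clause headed by 'told'; c-commands the reflexive within its binding domain — allowed (Principle A).

the musicians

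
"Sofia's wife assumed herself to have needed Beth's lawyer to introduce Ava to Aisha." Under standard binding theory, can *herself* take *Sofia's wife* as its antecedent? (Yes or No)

*herself* is a reflexive; Principle A requires it to be bound within its binding domain — the matrix clause.
— Sofia's wife: subject of the matrix clause; c-commands the reflexive within its binding domain — allowed (Principle A).

Yes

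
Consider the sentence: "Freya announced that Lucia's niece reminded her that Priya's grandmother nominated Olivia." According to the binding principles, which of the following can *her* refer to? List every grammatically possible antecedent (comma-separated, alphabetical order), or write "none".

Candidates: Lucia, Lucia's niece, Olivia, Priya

Lucia

*her* is a pronoun; Principle B requires it to be free in its binding domain — the clause headed by 'reminded'.
— Lucia: possessor inside the subject DP of the clause headed by 'reminded'; does not c-command the pronoun — Principle B does not apply; allowed.
— Lucia's niece: subject of the clause headed by 'reminded'; c-commands the pronoun within its binding domain — blocked (Principle B).
— Olivia: object of the clause headed by 'nominated'; is c-commanded by the pronoun; coreference would bind this R-expression — blocked (Principle C).
— Priya: possessor inside the subject DP of the clause headed by 'nominated'; is c-commanded by the pronoun; coreference would bind this R-expression — blocked (Principle C).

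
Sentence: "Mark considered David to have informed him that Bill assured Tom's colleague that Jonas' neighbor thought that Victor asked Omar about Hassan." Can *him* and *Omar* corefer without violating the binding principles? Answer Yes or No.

No

*Omar* is an R-expression; Principle C requires it to be free (not bound by any c-commanding expression).
— him: object of the clause headed by 'informed'; the pronoun c-commands the R-expression — coreference blocked (Principle C).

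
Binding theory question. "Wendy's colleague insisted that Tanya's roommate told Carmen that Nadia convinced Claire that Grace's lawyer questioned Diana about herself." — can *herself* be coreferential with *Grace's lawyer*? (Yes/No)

Yes

*herself* is a reflexive; Principle A requires it to be bound within its binding domain — the clause headed by 'questioned'.
— Grace's lawyer: subject of the clause headed by 'questioned'; c-commands the reflexive within its binding domain — allowed (Principle A).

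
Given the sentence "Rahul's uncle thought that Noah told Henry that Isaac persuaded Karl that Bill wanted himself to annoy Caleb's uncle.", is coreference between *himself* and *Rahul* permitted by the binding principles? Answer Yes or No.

*himself* is a reflexive; Principle A requires it to be bound within its binding domain — the clause headed by 'wanted'.
— Rahul: possessor inside the subject DP of the matrix clause; does not c-command the reflexive — cannot bind it (Principle A).

No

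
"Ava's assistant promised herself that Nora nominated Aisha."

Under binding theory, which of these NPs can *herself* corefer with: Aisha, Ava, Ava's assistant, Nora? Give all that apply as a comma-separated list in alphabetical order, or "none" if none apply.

*herself* is a reflexive; Principle A requires it to be bound within its binding domain — the matrix clause.
— Aisha: object of the clause headed by 'nominated'; does not c-command the reflexive — cannot bind it (Principle A).
— Ava: possessor inside the subject DP of the matrix clause; does not c-command the reflexive — cannot bind it (Principle A).
— Ava's assistant: subject of the matrix clause; c-commands the reflexive within its binding domain — allowed (Principle A).
— Nora: subject of the clause headed by 'nominated'; does not c-command the reflexive — cannot bind it (Principle A).

Ava's assistant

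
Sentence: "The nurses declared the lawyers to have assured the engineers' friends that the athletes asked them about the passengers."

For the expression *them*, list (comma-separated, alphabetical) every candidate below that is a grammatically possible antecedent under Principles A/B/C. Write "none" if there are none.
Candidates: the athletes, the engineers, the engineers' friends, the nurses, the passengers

the engineers, the engineers' friends, the nurses

*them* is a pronoun; Principle B requires it to be free in its binding domain — the clause headed by 'asked'.
— the athletes: subject of the clause headed by 'asked'; c-commands the pronoun within its binding domain — blocked (Principle B).
— the engineers: possessor inside the object DP of the clause headed by 'assured'; does not c-command the pronoun — Principle B does not apply; allowed.
— the engineers' friends: object of the clause headed by 'assured'; c-commands the pronoun but lies outside its binding domain — allowed.
— the nurses: subject of the matrix clause; c-commands the pronoun but lies outside its binding domain — allowed.
— the passengers: second object of the clause headed by 'asked'; is c-commanded by the pronoun; coreference would bind this R-expression — blocked (Principle C).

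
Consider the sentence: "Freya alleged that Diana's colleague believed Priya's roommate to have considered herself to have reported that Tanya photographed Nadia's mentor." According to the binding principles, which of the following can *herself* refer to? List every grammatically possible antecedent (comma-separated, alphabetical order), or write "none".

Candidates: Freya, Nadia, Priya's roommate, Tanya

*herself* is a reflexive; Principle A requires it to be bound within its binding domain — the clause headed by 'considered'.
— Freya: subject of the matrix clause; c-commands the reflexive but lies outside its binding domain — cannot bind it (Principle A).
— Nadia: possessor inside the object DP of the clause headed by 'photographed'; does not c-command the reflexive — cannot bind it (Principle A).
— Priya's roommate: subject of the clause headed by 'considered'; c-commands the reflexive within its binding domain — allowed (Principle A).
— Tanya: subject of the clause headed by 'photographed'; does not c-command the reflexive — cannot bind it (Principle A).

Priya's roommate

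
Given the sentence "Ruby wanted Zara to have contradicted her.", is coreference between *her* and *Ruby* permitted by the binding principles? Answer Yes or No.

Yes

*her* is a pronoun; Principle B requires it to be free in its binding domain — the clause headed by 'contradicted'.
— Ruby: subject of the matrix clause; c-commands the pronoun but lies outside its binding domain — allowed.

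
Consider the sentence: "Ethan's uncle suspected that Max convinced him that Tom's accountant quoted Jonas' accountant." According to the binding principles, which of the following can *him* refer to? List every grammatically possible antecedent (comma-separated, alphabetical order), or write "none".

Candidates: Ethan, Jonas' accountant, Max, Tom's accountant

*him* is a pronoun; Principle B requires it to be free in its binding domain — the clause headed by 'convinced'.
— Ethan: possessor inside the subject DP of the matrix clause; does not c-command the pronoun — Principle B does not apply; allowed.
— Jonas' accountant: object of the clause headed by 'quoted'; is c-commanded by the pronoun; coreference would bind this R-expression — blocked (Principle C).
— Max: subject of the clause headed by 'convinced'; c-commands the pronoun within its binding domain — blocked (Principle B).
— Tom's accountant: subject of the clause headed by 'quoted'; is c-commanded by the pronoun; coreference would bind this R-expression — blocked (Principle C).

Ethan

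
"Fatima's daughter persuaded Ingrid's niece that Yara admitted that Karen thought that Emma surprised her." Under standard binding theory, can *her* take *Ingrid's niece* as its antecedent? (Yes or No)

Yes

*her* is a pronoun; Principle B requires it to be free in its binding domain — the clause headed by 'surprised'.
— Ingrid's niece: object of the matrix clause; c-commands the pronoun but lies outside its binding domain — allowed.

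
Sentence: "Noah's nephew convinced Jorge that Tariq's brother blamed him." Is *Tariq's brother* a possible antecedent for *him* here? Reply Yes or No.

*him* is a pronoun; Principle B requires it to be free in its binding domain — the clause headed by 'blamed'.
— Tariq's brother: subject of the clause headed by 'blamed'; c-commands the pronoun within its binding domain — blocked (Principle B).

No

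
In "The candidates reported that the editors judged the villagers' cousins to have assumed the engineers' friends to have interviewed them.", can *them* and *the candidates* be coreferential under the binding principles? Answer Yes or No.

Yes

*the candidates* is an R-expression; Principle C requires it to be free (not bound by any c-commanding expression).
— them: object of the clause headed by 'interviewed'; the pronoun does not c-command the R-expression — coreference allowed.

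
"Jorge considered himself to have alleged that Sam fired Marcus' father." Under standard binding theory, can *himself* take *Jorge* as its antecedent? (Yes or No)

*himself* is a reflexive; Principle A requires it to be bound within its binding domain — the matrix clause.
— Jorge: subject of the matrix clause; c-commands the reflexive within its binding domain — allowed (Principle A).

Yes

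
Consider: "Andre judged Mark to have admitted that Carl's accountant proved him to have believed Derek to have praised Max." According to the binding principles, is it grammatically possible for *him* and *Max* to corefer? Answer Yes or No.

No

*him* is a pronoun; Principle B requires it to be free in its binding domain — the clause headed by 'proved'.
— Max: object of the clause headed by 'praised'; is c-commanded by the pronoun; coreference would bind this R-expression — blocked (Principle C).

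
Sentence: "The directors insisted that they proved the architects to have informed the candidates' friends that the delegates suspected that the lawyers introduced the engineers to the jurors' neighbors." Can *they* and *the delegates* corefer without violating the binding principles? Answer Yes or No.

*the delegates* is an R-expression; Principle C requires it to be free (not bound by any c-commanding expression).
— they: subject of the clause headed by 'proved'; the pronoun c-commands the R-expression — coreference blocked (Principle C).

No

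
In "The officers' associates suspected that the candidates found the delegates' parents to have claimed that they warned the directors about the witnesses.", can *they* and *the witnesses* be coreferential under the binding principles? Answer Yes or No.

No

*the witnesses* is an R-expression; Principle C requires it to be free (not bound by any c-commanding expression).
— they: subject of the clause headed by 'warned'; the pronoun c-commands the R-expression — coreference blocked (Principle C).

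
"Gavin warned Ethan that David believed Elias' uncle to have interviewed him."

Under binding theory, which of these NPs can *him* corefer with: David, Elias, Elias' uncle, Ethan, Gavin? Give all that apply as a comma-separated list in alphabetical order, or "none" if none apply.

David, Elias, Ethan, Gavin

*him* is a pronoun; Principle B requires it to be free in its binding domain — the clause headed by 'interviewed'.
— David: subject of the clause headed by 'believed'; c-commands the pronoun but lies outside its binding domain — allowed.
— Elias: possessor inside the subject DP of the clause headed by 'interviewed'; does not c-command the pronoun — Principle B does not apply; allowed.
— Elias' uncle: subject of the clause headed by 'interviewed'; c-commands the pronoun within its binding domain — blocked (Principle B).
— Ethan: object of the matrix clause; c-commands the pronoun but lies outside its binding domain — allowed.
— Gavin: subject of the matrix clause; c-commands the pronoun but lies outside its binding domain — allowed.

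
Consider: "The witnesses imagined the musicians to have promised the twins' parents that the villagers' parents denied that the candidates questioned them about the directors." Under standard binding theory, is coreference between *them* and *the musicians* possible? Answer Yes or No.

*the musicians* is an R-expression; Principle C requires it to be free (not bound by any c-commanding expression).
— them: object of the clause headed by 'questioned'; the pronoun does not c-command the R-expression — coreference allowed.

Yes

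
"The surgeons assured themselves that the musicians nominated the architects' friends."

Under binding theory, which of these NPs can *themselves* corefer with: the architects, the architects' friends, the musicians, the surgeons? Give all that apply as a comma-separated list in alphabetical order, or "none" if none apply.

*themselves* is a reflexive; Principle A requires it to be bound within its binding domain — the matrix clause.
— the architects: possessor inside the object DP of the clause headed by 'nominated'; does not c-command the reflexive — cannot bind it (Principle A).
— the architects' friends: object of the clause headed by 'nominated'; does not c-command the reflexive — cannot bind it (Principle A).
— the musicians: subject of the clause headed by 'nominated'; does not c-command the reflexive — cannot bind it (Principle A).
— the surgeons: subject of the matrix clause; c-commands the reflexive within its binding domain — allowed (Principle A).

the surgeons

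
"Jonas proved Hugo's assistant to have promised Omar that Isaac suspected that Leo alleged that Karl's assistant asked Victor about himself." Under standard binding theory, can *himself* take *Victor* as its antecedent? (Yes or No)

*himself* is a reflexive; Principle A requires it to be bound within its binding domain — the clause headed by 'asked'.
— Victor: object of the clause headed by 'asked'; c-commands the reflexive within its binding domain — allowed (Principle A).

Yes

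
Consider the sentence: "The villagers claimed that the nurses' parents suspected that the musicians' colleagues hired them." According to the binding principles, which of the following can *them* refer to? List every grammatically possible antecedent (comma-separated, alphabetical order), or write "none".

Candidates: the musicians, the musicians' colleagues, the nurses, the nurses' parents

*them* is a pronoun; Principle B requires it to be free in its binding domain — the clause headed by 'hired'.
— the musicians: possessor inside the subject DP of the clause headed by 'hired'; does not c-command the pronoun — Principle B does not apply; allowed.
— the musicians' colleagues: subject of the clause headed by 'hired'; c-commands the pronoun within its binding domain — blocked (Principle B).
— the nurses: possessor inside the subject DP of the clause headed by 'suspected'; does not c-command the pronoun — Principle B does not apply; allowed.
— the nurses' parents: subject of the clause headed by 'suspected'; c-commands the pronoun but lies outside its binding domain — allowed.

the musicians, the nurses, the nurses' parents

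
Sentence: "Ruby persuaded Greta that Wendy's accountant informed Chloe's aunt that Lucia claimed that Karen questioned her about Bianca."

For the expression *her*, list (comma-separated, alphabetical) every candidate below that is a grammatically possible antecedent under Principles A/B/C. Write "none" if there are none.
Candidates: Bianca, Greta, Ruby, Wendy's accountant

Greta, Ruby, Wendy's accountant

*her* is a pronoun; Principle B requires it to be free in its binding domain — the clause headed by 'questioned'.
— Bianca: second object of the clause headed by 'questioned'; is c-commanded by the pronoun; coreference would bind this R-expression — blocked (Principle C).
— Greta: object of the matrix clause; c-commands the pronoun but lies outside its binding domain — allowed.
— Ruby: subject of the matrix clause; c-commands the pronoun but lies outside its binding domain — allowed.
— Wendy's accountant: subject of the clause headed by 'informed'; c-commands the pronoun but lies outside its binding domain — allowed.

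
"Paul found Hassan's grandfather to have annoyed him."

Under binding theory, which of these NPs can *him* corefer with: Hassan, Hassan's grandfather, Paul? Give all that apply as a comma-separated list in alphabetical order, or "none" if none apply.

*him* is a pronoun; Principle B requires it to be free in its binding domain — the clause headed by 'annoyed'.
— Hassan: possessor inside the subject DP of the clause headed by 'annoyed'; does not c-command the pronoun — Principle B does not apply; allowed.
— Hassan's grandfather: subject of the clause headed by 'annoyed'; c-commands the pronoun within its binding domain — blocked (Principle B).
— Paul: subject of the matrix clause; c-commands the pronoun but lies outside its binding domain — allowed.

Hassan, Paul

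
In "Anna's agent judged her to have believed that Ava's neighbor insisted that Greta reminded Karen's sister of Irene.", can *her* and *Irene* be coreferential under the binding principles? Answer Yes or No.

*Irene* is an R-expression; Principle C requires it to be free (not bound by any c-commanding expression).
— her: subject of the clause headed by 'believed'; the pronoun c-commands the R-expression — coreference blocked (Principle C).

No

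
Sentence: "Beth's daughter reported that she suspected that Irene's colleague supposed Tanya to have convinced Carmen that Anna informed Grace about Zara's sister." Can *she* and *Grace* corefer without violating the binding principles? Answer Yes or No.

*Grace* is an R-expression; Principle C requires it to be free (not bound by any c-commanding expression).
— she: subject of the clause headed by 'suspected'; the pronoun c-commands the R-expression — coreference blocked (Principle C).

No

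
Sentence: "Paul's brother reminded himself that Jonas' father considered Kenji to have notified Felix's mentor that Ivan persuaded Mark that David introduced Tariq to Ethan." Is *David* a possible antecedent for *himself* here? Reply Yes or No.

No

*himself* is a reflexive; Principle A requires it to be bound within its binding domain — the matrix clause.
— David: subject of the clause headed by 'introduced'; does not c-command the reflexive — cannot bind it (Principle A).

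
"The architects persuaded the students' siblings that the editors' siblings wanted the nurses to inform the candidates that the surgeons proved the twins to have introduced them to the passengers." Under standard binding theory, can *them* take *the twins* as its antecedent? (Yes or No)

No

*them* is a pronoun; Principle B requires it to be free in its binding domain — the clause headed by 'introduced'.
— the twins: subject of the clause headed by 'introduced'; c-commands the pronoun within its binding domain — blocked (Principle B).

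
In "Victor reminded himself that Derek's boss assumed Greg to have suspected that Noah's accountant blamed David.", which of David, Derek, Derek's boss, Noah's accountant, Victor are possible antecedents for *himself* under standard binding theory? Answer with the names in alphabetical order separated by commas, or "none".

*himself* is a reflexive; Principle A requires it to be bound within its binding domain — the matrix clause.
— David: object of the clause headed by 'blamed'; does not c-command the reflexive — cannot bind it (Principle A).
— Derek: possessor inside the subject DP of the clause headed by 'assumed'; does not c-command the reflexive — cannot bind it (Principle A).
— Derek's boss: subject of the clause headed by 'assumed'; does not c-command the reflexive — cannot bind it (Principle A).
— Noah's accountant: subject of the clause headed by 'blamed'; does not c-command the reflexive — cannot bind it (Principle A).
— Victor: subject of the matrix clause; c-commands the reflexive within its binding domain — allowed (Principle A).

Victor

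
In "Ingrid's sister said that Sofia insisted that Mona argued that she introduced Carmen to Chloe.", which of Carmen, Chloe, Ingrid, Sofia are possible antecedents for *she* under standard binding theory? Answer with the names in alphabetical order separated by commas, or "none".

Ingrid, Sofia

*she* is a pronoun; Principle B requires it to be free in its binding domain — the clause headed by 'introduced'.
— Carmen: object of the clause headed by 'introduced'; is c-commanded by the pronoun; coreference would bind this R-expression — blocked (Principle C).
— Chloe: second object of the clause headed by 'introduced'; is c-commanded by the pronoun; coreference would bind this R-expression — blocked (Principle C).
— Ingrid: possessor inside the subject DP of the matrix clause; does not c-command the pronoun — Principle B does not apply; allowed.
— Sofia: subject of the clause headed by 'insisted'; c-commands the pronoun but lies outside its binding domain — allowed.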